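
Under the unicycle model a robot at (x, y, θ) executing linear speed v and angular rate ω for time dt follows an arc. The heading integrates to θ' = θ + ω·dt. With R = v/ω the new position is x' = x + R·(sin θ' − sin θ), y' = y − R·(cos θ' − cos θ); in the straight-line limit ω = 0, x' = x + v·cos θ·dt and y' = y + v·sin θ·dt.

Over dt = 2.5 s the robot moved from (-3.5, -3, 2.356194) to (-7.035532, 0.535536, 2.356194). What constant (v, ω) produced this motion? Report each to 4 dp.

Δθ = 2.356194 − 2.356194 = 0.000000
ω = Δθ/dt = 0.000000/2.5 = 0.0000
ω = 0 → v = (Δx·cos θ + Δy·sin θ)/dt = 2.0000

v = 2.0000, ω = 0.0000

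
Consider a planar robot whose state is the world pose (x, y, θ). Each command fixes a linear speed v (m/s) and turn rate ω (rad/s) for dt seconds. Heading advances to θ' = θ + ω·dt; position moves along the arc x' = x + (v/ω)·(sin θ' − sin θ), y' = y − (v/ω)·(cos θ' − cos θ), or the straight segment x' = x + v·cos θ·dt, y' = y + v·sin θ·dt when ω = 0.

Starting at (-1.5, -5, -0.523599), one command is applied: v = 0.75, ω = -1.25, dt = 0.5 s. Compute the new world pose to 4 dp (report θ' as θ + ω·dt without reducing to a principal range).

(-1.2527, -5.2738, -1.1486)

θ' = -0.5236 + -1.25·0.5 = -1.1486
R = v/ω = 0.75/-1.25 = -0.6000
x' = -1.5 + -0.6000·(sin -1.1486 − sin -0.5236) = -1.2527
y' = -5 − -0.6000·(cos -1.1486 − cos -0.5236) = -5.2738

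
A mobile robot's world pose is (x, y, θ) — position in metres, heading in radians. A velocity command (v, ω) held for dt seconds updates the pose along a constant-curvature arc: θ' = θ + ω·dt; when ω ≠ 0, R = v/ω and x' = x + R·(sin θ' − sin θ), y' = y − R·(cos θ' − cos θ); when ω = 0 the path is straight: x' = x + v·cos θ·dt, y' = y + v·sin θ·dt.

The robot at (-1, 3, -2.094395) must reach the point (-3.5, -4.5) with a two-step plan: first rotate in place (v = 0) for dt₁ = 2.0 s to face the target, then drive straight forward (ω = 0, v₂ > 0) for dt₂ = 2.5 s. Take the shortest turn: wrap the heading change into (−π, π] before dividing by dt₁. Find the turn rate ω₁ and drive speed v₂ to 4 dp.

heading to target = atan2(-4.5−3, -3.5−-1) = -1.8925
Δθ = wrap(-1.8925 − -2.0944) = 0.2018; ω₁ = Δθ/dt₁ = 0.1009
distance = √((-3.5−-1)² + (-4.5−3)²) = 7.9057; v₂ = distance/dt₂ = 3.1623

ω₁ = 0.1009, v₂ = 3.1623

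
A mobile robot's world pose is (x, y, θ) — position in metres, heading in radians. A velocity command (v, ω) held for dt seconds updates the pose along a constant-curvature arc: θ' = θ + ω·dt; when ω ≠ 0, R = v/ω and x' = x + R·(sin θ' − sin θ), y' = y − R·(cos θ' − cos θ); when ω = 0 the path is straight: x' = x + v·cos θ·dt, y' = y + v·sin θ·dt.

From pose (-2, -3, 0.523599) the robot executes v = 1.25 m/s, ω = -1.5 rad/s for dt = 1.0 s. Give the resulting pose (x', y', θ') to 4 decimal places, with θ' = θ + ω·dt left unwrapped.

θ' = 0.5236 + -1.5·1.0 = -0.9764
R = v/ω = 1.25/-1.5 = -0.8333
x' = -2 + -0.8333·(sin -0.9764 − sin 0.5236) = -0.8929
y' = -3 − -0.8333·(cos -0.9764 − cos 0.5236) = -3.2550

(-0.8929, -3.2550, -0.9764)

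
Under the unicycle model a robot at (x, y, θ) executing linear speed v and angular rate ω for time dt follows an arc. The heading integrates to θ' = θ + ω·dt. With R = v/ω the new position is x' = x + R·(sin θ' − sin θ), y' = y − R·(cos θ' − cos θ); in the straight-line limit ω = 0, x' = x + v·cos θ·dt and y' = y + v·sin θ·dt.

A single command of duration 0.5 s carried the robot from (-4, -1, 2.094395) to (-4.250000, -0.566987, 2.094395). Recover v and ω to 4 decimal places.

v = 1.0000, ω = 0.0000

Δθ = 2.094395 − 2.094395 = 0.000000
ω = Δθ/dt = 0.000000/0.5 = 0.0000
ω = 0 → v = (Δx·cos θ + Δy·sin θ)/dt = 1.0000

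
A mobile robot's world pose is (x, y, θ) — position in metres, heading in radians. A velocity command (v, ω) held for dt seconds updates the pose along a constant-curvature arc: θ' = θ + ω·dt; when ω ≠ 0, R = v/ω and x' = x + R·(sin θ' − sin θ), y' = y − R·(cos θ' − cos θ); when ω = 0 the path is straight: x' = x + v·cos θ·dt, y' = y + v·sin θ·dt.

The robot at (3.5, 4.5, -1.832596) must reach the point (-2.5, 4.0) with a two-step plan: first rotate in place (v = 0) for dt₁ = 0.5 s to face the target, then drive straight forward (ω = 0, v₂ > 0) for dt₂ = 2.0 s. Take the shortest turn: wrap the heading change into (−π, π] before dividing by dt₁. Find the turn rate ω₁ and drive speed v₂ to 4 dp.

ω₁ = -2.4517, v₂ = 3.0104

heading to target = atan2(4−4.5, -2.5−3.5) = -3.0585
Δθ = wrap(-3.0585 − -1.8326) = -1.2259; ω₁ = Δθ/dt₁ = -2.4517
distance = √((-2.5−3.5)² + (4−4.5)²) = 6.0208; v₂ = distance/dt₂ = 3.0104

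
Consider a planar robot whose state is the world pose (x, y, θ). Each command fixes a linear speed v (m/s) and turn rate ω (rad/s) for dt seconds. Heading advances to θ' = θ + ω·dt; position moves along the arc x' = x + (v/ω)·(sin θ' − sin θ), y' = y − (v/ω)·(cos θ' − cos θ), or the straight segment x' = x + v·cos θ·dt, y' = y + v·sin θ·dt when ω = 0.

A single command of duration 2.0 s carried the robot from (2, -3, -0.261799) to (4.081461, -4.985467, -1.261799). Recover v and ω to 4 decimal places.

Δθ = -1.261799 − -0.261799 = -1.000000
ω = Δθ/dt = -1.000000/2.0 = -0.5000
R = Δx/(sin θ' − sin θ) = -3.0000
v = R·ω = -3.0000·-0.5000 = 1.5000

v = 1.5000, ω = -0.5000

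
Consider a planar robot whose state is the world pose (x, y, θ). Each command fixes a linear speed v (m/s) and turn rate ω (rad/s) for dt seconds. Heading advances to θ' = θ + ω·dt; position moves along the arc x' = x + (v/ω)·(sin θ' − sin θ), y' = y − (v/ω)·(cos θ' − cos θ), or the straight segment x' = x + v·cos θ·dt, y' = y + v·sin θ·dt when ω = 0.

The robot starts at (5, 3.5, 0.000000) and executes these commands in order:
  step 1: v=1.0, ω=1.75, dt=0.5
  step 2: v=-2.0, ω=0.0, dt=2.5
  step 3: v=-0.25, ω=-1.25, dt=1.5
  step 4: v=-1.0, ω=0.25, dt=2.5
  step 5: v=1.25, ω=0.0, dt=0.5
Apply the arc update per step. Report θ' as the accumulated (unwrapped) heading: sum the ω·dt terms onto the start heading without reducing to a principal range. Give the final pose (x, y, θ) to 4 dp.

(0.5926, 1.2195, -0.3750)

step 1: θ'=0.8750 (R=0.5714) → pose (5.4386, 3.7051, 0.8750)
step 2: θ'=0.8750 (straight) → pose (2.2336, -0.1326, 0.8750)
step 3: θ'=-1.0000 (R=0.2000) → pose (1.9118, -0.1124, -1.0000)
step 4: θ'=-0.3750 (R=-4.0000) → pose (0.0110, 1.4484, -0.3750)
step 5: θ'=-0.3750 (straight) → pose (0.5926, 1.2195, -0.3750)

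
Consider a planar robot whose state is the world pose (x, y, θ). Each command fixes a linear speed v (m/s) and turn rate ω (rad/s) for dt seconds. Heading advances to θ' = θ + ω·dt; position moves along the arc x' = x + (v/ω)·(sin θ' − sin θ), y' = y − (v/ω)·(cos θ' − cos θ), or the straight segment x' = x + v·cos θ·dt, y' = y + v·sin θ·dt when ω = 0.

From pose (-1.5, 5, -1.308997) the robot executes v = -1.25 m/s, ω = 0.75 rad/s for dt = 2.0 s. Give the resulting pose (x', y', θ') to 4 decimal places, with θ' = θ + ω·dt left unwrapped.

(-3.4263, 6.2050, 0.1910)

θ' = -1.3090 + 0.75·2.0 = 0.1910
R = v/ω = -1.25/0.75 = -1.6667
x' = -1.5 + -1.6667·(sin 0.1910 − sin -1.3090) = -3.4263
y' = 5 − -1.6667·(cos 0.1910 − cos -1.3090) = 6.2050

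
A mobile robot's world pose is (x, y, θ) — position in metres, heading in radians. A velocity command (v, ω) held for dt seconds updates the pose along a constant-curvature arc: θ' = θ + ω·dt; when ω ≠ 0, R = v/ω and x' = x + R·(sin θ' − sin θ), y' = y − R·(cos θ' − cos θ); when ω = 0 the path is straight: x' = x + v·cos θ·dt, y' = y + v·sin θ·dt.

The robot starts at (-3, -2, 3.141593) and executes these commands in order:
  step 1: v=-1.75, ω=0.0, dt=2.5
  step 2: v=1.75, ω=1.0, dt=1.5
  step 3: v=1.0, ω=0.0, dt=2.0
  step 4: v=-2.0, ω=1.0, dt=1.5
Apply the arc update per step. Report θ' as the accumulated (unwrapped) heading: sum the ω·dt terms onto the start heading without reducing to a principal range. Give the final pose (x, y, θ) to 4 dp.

(-2.2248, -3.4997, 6.1416)

step 1: θ'=3.1416 (straight) → pose (1.3750, -2.0000, 3.1416)
step 2: θ'=4.6416 (R=1.7500) → pose (-0.3706, -3.6262, 4.6416)
step 3: θ'=4.6416 (straight) → pose (-0.5121, -5.6212, 4.6416)
step 4: θ'=6.1416 (R=-2.0000) → pose (-2.2248, -3.4997, 6.1416)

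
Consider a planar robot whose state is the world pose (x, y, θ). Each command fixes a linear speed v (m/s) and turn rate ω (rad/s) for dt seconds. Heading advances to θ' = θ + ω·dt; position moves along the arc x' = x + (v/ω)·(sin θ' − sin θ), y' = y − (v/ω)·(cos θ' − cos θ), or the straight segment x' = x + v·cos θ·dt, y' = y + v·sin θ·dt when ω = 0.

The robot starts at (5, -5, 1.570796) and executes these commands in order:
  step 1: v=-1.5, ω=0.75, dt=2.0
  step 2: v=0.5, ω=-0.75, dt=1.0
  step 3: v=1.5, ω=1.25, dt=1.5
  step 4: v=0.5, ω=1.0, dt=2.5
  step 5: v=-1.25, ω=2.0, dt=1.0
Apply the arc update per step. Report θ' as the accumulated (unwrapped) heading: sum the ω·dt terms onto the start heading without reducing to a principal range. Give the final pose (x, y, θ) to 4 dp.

(4.9660, -8.7534, 8.6958)

step 1: θ'=3.0708 (R=-2.0000) → pose (6.8585, -6.9950, 3.0708)
step 2: θ'=2.3208 (R=-0.6667) → pose (6.4179, -6.7844, 2.3208)
step 3: θ'=4.1958 (R=1.2000) → pose (4.4965, -7.0097, 4.1958)
step 4: θ'=6.6958 (R=0.5000) → pose (5.1317, -7.7147, 6.6958)
step 5: θ'=8.6958 (R=-0.6250) → pose (4.9660, -8.7534, 8.6958)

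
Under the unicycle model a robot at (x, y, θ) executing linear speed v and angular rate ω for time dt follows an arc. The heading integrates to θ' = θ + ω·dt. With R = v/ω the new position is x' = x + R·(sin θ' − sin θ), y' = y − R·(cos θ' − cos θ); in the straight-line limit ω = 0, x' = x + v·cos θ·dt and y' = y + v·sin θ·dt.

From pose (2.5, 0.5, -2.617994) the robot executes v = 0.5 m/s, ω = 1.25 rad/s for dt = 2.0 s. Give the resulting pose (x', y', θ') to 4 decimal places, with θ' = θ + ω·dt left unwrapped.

θ' = -2.6180 + 1.25·2.0 = -0.1180
R = v/ω = 0.5/1.25 = 0.4000
x' = 2.5 + 0.4000·(sin -0.1180 − sin -2.6180) = 2.6529
y' = 0.5 − 0.4000·(cos -0.1180 − cos -2.6180) = -0.2436

(2.6529, -0.2436, -0.1180)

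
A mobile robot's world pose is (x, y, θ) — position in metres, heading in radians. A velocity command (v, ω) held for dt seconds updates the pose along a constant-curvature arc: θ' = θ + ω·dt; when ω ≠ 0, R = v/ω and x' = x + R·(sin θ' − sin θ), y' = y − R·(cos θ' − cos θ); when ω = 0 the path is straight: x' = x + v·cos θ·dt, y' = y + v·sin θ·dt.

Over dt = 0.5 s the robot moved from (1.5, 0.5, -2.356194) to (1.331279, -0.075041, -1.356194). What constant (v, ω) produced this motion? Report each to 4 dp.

v = 1.2500, ω = 2.0000

Δθ = -1.356194 − -2.356194 = 1.000000
ω = Δθ/dt = 1.000000/0.5 = 2.0000
R = −Δy/(cos θ' − cos θ) = 0.6250
v = R·ω = 0.6250·2.0000 = 1.2500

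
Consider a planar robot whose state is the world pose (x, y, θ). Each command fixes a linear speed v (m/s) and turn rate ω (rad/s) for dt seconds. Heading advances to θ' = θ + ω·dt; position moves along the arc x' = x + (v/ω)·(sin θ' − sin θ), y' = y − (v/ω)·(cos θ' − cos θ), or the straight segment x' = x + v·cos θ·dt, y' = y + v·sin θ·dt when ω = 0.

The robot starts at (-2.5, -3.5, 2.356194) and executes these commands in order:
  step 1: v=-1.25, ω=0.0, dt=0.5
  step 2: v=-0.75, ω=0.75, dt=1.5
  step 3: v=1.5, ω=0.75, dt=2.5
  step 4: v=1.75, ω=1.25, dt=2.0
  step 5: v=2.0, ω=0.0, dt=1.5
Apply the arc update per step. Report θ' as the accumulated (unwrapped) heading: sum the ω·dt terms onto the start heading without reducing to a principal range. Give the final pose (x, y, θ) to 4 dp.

step 1: θ'=2.3562 (straight) → pose (-2.0581, -3.9419, 2.3562)
step 2: θ'=3.4812 (R=-1.0000) → pose (-1.0178, -4.1777, 3.4812)
step 3: θ'=5.3562 (R=2.0000) → pose (-1.9513, -7.2640, 5.3562)
step 4: θ'=7.8562 (R=1.4000) → pose (0.5685, -6.4205, 7.8562)
step 5: θ'=7.8562 (straight) → pose (0.5619, -3.4206, 7.8562)

(0.5619, -3.4206, 7.8562)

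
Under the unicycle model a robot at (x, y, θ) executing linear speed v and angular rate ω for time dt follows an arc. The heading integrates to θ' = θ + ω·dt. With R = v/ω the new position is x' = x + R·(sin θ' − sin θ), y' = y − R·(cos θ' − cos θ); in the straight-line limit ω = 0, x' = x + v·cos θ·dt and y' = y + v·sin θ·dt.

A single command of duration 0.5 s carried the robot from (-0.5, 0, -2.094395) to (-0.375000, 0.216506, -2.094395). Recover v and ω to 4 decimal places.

Δθ = -2.094395 − -2.094395 = 0.000000
ω = Δθ/dt = 0.000000/0.5 = 0.0000
ω = 0 → v = (Δx·cos θ + Δy·sin θ)/dt = -0.5000

v = -0.5000, ω = 0.0000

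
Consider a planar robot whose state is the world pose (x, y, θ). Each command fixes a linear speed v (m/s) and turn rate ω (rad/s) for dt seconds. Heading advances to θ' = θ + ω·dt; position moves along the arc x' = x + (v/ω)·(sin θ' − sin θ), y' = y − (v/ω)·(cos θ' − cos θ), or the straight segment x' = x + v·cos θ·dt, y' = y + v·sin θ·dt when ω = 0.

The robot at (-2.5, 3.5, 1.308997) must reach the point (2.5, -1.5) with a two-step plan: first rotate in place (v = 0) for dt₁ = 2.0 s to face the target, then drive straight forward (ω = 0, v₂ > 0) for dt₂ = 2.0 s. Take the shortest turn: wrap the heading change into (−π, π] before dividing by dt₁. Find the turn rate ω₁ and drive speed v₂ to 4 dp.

heading to target = atan2(-1.5−3.5, 2.5−-2.5) = -0.7854
Δθ = wrap(-0.7854 − 1.3090) = -2.0944; ω₁ = Δθ/dt₁ = -1.0472
distance = √((2.5−-2.5)² + (-1.5−3.5)²) = 7.0711; v₂ = distance/dt₂ = 3.5355

ω₁ = -1.0472, v₂ = 3.5355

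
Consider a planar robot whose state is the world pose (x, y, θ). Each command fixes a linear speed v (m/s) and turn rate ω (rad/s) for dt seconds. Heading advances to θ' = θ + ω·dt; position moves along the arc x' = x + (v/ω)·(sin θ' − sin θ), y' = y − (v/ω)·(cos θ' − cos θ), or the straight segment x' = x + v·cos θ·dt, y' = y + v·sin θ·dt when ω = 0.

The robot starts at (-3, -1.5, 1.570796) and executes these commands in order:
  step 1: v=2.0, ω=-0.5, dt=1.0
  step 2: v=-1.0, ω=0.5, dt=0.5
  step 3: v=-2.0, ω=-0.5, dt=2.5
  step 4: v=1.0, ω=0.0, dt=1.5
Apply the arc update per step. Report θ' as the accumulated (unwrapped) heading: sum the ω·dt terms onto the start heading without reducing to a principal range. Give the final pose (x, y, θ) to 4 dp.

(-4.7894, -2.9406, 0.0708)

step 1: θ'=1.0708 (R=-4.0000) → pose (-2.5103, 0.4177, 1.0708)
step 2: θ'=1.3208 (R=-2.0000) → pose (-2.6930, -0.0463, 1.3208)
step 3: θ'=0.0708 (R=4.0000) → pose (-6.2857, -3.0467, 0.0708)
step 4: θ'=0.0708 (straight) → pose (-4.7894, -2.9406, 0.0708)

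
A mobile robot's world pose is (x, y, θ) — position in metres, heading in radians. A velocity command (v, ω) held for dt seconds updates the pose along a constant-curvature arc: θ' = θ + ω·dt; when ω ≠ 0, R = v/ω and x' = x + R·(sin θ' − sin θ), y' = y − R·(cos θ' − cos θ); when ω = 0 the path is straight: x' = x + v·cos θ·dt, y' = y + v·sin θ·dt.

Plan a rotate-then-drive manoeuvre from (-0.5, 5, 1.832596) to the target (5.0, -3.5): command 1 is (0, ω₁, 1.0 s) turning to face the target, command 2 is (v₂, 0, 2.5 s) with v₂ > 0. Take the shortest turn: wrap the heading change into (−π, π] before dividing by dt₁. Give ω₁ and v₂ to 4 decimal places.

heading to target = atan2(-3.5−5, 5−-0.5) = -0.9965
Δθ = wrap(-0.9965 − 1.8326) = -2.8291; ω₁ = Δθ/dt₁ = -2.8291
distance = √((5−-0.5)² + (-3.5−5)²) = 10.1242; v₂ = distance/dt₂ = 4.0497

ω₁ = -2.8291, v₂ = 4.0497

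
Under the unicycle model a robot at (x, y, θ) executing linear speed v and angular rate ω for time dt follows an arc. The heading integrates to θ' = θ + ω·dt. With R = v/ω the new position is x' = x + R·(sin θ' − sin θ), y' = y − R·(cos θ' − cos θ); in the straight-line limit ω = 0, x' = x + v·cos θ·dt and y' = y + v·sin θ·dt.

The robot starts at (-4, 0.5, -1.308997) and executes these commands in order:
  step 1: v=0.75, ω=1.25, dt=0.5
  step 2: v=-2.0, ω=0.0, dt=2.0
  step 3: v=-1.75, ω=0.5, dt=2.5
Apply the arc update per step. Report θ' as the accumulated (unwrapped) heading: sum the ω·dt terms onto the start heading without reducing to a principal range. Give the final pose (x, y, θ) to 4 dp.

(-10.9884, 2.9593, 0.5660)

step 1: θ'=-0.6840 (R=0.6000) → pose (-3.7996, 0.1903, -0.6840)
step 2: θ'=-0.6840 (straight) → pose (-6.8998, 2.7178, -0.6840)
step 3: θ'=0.5660 (R=-3.5000) → pose (-10.9884, 2.9593, 0.5660)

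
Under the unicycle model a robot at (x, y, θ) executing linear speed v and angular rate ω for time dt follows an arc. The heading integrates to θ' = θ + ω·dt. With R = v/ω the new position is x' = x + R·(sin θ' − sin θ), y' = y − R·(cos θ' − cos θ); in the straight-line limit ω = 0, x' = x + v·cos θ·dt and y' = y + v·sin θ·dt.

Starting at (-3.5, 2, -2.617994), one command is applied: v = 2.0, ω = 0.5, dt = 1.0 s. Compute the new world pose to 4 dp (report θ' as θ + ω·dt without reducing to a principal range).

θ' = -2.6180 + 0.5·1.0 = -2.1180
R = v/ω = 2.0/0.5 = 4.0000
x' = -3.5 + 4.0000·(sin -2.1180 − sin -2.6180) = -4.9159
y' = 2 − 4.0000·(cos -2.1180 − cos -2.6180) = 0.6171

(-4.9159, 0.6171, -2.1180)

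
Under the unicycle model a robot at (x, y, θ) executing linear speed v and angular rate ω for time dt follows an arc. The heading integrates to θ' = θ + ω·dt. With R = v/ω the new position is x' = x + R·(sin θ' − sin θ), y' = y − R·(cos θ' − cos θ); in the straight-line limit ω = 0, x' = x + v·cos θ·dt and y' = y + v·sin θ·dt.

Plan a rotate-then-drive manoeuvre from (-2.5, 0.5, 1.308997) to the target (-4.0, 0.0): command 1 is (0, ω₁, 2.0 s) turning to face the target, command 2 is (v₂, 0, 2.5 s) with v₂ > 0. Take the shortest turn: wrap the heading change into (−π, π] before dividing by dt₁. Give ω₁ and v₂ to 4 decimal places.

ω₁ = 1.0772, v₂ = 0.6325

heading to target = atan2(0−0.5, -4−-2.5) = -2.8198
Δθ = wrap(-2.8198 − 1.3090) = 2.1543; ω₁ = Δθ/dt₁ = 1.0772
distance = √((-4−-2.5)² + (0−0.5)²) = 1.5811; v₂ = distance/dt₂ = 0.6325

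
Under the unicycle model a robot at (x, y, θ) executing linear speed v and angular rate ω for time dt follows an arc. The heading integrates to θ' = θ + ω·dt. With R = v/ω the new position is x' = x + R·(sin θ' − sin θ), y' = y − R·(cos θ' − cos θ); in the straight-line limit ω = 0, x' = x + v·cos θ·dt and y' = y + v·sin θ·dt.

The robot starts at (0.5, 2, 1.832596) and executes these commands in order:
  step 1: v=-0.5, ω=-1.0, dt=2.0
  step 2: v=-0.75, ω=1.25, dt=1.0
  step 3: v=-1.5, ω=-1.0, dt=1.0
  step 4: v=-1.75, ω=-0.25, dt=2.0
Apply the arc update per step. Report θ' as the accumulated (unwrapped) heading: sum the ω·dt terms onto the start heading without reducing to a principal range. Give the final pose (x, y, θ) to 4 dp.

step 1: θ'=-0.1674 (R=0.5000) → pose (-0.0663, 1.3776, -0.1674)
step 2: θ'=1.0826 (R=-0.6000) → pose (-0.6962, 1.0674, 1.0826)
step 3: θ'=0.0826 (R=1.5000) → pose (-1.8972, 0.2761, 0.0826)
step 4: θ'=-0.4174 (R=7.0000) → pose (-5.3124, 0.8532, -0.4174)

(-5.3124, 0.8532, -0.4174)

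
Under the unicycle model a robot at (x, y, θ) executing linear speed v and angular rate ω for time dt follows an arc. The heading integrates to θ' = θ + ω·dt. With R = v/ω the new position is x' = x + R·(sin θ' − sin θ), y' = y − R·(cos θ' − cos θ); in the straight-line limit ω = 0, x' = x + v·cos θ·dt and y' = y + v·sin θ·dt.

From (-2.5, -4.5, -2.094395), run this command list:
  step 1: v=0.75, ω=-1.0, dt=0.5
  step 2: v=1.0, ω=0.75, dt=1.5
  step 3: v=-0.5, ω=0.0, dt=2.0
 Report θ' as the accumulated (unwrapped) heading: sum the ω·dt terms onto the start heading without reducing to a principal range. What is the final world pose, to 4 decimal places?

step 1: θ'=-2.5944 (R=-0.7500) → pose (-2.7593, -4.7655, -2.5944)
step 2: θ'=-1.4694 (R=1.3333) → pose (-3.3921, -6.0391, -1.4694)
step 3: θ'=-1.4694 (straight) → pose (-3.4933, -5.0442, -1.4694)

(-3.4933, -5.0442, -1.4694)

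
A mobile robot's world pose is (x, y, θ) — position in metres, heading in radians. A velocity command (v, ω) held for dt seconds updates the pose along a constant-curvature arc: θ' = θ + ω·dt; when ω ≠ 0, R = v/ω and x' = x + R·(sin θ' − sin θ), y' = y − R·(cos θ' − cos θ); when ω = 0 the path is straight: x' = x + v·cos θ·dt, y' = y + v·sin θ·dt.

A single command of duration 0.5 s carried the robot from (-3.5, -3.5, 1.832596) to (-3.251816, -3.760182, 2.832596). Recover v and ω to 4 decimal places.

Δθ = 2.832596 − 1.832596 = 1.000000
ω = Δθ/dt = 1.000000/0.5 = 2.0000
R = −Δy/(cos θ' − cos θ) = -0.3750
v = R·ω = -0.3750·2.0000 = -0.7500

v = -0.7500, ω = 2.0000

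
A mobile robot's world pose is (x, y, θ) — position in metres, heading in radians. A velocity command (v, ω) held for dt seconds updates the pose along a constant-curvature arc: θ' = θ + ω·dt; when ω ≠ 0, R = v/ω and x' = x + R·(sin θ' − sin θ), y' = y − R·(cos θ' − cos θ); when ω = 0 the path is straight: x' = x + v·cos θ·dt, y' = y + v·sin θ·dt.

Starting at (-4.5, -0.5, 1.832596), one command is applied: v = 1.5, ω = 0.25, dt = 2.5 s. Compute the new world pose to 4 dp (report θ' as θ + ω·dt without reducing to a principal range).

(-6.5042, 2.5974, 2.4576)

θ' = 1.8326 + 0.25·2.5 = 2.4576
R = v/ω = 1.5/0.25 = 6.0000
x' = -4.5 + 6.0000·(sin 2.4576 − sin 1.8326) = -6.5042
y' = -0.5 − 6.0000·(cos 2.4576 − cos 1.8326) = 2.5974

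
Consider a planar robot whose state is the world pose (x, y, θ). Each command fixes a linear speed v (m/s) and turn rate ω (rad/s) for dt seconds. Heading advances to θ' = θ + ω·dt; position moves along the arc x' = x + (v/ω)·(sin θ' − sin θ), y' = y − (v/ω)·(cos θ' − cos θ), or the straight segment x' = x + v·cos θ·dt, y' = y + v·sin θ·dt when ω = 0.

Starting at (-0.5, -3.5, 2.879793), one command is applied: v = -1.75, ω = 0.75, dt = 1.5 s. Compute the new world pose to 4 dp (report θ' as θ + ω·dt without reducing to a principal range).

θ' = 2.8798 + 0.75·1.5 = 4.0048
R = v/ω = -1.75/0.75 = -2.3333
x' = -0.5 + -2.3333·(sin 4.0048 − sin 2.8798) = 1.8771
y' = -3.5 − -2.3333·(cos 4.0048 − cos 2.8798) = -2.7629

(1.8771, -2.7629, 4.0048)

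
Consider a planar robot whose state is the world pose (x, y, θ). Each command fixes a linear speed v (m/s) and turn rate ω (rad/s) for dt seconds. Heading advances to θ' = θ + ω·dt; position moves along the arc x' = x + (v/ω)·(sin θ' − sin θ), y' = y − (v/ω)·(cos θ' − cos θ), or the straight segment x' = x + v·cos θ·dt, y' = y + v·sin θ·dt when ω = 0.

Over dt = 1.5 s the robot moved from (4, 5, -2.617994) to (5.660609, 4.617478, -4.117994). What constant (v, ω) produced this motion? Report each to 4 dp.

Δθ = -4.117994 − -2.617994 = -1.500000
ω = Δθ/dt = -1.500000/1.5 = -1.0000
R = Δx/(sin θ' − sin θ) = 1.2500
v = R·ω = 1.2500·-1.0000 = -1.2500

v = -1.2500, ω = -1.0000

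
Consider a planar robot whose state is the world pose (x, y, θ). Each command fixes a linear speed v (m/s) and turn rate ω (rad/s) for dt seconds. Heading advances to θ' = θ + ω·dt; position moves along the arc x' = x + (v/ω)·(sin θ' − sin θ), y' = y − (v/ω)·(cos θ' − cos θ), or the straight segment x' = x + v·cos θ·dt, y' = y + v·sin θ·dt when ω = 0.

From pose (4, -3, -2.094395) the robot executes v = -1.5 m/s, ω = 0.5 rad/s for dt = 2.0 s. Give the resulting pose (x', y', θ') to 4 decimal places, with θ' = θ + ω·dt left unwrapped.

(4.0679, -0.1242, -1.0944)

θ' = -2.0944 + 0.5·2.0 = -1.0944
R = v/ω = -1.5/0.5 = -3.0000
x' = 4 + -3.0000·(sin -1.0944 − sin -2.0944) = 4.0679
y' = -3 − -3.0000·(cos -1.0944 − cos -2.0944) = -0.1242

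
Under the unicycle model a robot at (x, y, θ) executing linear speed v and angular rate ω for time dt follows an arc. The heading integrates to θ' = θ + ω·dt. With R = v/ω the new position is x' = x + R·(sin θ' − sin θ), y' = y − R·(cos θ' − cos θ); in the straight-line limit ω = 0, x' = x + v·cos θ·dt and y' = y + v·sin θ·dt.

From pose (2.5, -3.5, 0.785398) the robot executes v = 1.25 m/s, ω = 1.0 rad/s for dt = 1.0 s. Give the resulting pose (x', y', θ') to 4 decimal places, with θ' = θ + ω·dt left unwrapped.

(2.8374, -2.3499, 1.7854)

θ' = 0.7854 + 1.0·1.0 = 1.7854
R = v/ω = 1.25/1.0 = 1.2500
x' = 2.5 + 1.2500·(sin 1.7854 − sin 0.7854) = 2.8374
y' = -3.5 − 1.2500·(cos 1.7854 − cos 0.7854) = -2.3499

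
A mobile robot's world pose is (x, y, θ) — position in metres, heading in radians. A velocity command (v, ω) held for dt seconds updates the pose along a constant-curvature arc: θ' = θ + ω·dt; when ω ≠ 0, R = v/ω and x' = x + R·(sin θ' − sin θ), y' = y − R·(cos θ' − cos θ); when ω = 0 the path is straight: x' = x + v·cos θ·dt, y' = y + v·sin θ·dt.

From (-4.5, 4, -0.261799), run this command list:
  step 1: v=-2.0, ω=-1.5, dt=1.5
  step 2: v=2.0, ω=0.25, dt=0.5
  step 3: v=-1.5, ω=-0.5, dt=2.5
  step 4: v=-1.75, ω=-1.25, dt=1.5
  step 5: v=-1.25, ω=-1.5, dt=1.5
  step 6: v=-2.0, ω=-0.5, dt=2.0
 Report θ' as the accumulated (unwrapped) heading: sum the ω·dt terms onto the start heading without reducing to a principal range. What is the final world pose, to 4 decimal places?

step 1: θ'=-2.5118 (R=1.3333) → pose (-4.9402, 6.3654, -2.5118)
step 2: θ'=-2.3868 (R=8.0000) → pose (-5.7095, 5.7275, -2.3868)
step 3: θ'=-3.6368 (R=3.0000) → pose (-2.2284, 6.1819, -3.6368)
step 4: θ'=-5.5118 (R=1.4000) → pose (-1.9178, 3.9464, -5.5118)
step 5: θ'=-7.7618 (R=0.8333) → pose (-3.3285, 4.4671, -7.7618)
step 6: θ'=-8.7618 (R=4.0000) → pose (-1.8073, 7.9880, -8.7618)

(-1.8073, 7.9880, -8.7618)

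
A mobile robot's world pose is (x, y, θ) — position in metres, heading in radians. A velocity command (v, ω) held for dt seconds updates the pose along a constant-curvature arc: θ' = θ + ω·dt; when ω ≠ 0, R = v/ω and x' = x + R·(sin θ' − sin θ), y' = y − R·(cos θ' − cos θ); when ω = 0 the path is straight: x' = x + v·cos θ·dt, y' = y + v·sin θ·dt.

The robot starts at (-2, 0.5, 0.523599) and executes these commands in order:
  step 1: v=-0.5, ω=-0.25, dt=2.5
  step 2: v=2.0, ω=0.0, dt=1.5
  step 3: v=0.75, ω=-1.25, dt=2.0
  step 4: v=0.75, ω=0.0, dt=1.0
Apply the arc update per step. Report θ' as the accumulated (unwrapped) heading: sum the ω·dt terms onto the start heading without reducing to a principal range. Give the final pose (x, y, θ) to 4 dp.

(-0.6132, -1.5586, -2.6014)

step 1: θ'=-0.1014 (R=2.0000) → pose (-3.2025, 0.2423, -0.1014)
step 2: θ'=-0.1014 (straight) → pose (-0.2179, -0.0614, -0.1014)
step 3: θ'=-2.6014 (R=-0.6000) → pose (0.0300, -1.1728, -2.6014)
step 4: θ'=-2.6014 (straight) → pose (-0.6132, -1.5586, -2.6014)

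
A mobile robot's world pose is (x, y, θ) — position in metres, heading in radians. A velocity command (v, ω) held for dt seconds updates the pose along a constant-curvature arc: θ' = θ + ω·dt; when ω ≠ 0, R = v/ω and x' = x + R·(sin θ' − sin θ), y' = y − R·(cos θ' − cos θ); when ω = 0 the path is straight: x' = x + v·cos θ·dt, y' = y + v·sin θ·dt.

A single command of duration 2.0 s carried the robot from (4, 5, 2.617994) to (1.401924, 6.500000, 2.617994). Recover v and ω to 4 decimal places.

Δθ = 2.617994 − 2.617994 = 0.000000
ω = Δθ/dt = 0.000000/2.0 = 0.0000
ω = 0 → v = (Δx·cos θ + Δy·sin θ)/dt = 1.5000

v = 1.5000, ω = 0.0000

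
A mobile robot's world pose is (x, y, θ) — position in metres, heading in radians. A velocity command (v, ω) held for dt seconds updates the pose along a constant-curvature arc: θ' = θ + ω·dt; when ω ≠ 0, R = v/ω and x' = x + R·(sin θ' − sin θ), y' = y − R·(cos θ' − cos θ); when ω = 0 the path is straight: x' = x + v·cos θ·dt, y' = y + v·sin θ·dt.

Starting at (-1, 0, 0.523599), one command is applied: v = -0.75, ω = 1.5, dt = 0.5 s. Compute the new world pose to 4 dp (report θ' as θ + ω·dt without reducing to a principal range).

θ' = 0.5236 + 1.5·0.5 = 1.2736
R = v/ω = -0.75/1.5 = -0.5000
x' = -1 + -0.5000·(sin 1.2736 − sin 0.5236) = -1.2281
y' = 0 − -0.5000·(cos 1.2736 − cos 0.5236) = -0.2866

(-1.2281, -0.2866, 1.2736)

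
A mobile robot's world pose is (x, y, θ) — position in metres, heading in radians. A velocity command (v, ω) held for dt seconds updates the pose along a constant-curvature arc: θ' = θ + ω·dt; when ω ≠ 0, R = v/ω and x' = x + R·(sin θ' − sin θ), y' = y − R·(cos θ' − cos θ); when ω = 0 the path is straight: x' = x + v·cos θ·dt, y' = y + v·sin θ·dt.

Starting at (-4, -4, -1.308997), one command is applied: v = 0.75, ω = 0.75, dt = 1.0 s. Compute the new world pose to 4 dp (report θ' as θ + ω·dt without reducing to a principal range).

(-3.5644, -4.5890, -0.5590)

θ' = -1.3090 + 0.75·1.0 = -0.5590
R = v/ω = 0.75/0.75 = 1.0000
x' = -4 + 1.0000·(sin -0.5590 − sin -1.3090) = -3.5644
y' = -4 − 1.0000·(cos -0.5590 − cos -1.3090) = -4.5890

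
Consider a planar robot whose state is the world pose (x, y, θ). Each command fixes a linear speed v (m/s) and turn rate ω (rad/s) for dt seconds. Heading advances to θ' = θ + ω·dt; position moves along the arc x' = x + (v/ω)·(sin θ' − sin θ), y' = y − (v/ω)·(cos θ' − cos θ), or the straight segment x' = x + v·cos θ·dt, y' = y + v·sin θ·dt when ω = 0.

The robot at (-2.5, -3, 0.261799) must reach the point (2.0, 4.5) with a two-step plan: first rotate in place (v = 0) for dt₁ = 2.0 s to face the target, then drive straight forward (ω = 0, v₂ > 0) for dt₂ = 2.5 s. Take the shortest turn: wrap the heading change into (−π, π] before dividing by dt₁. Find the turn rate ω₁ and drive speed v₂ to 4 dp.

heading to target = atan2(4.5−-3, 2−-2.5) = 1.0304
Δθ = wrap(1.0304 − 0.2618) = 0.7686; ω₁ = Δθ/dt₁ = 0.3843
distance = √((2−-2.5)² + (4.5−-3)²) = 8.7464; v₂ = distance/dt₂ = 3.4986

ω₁ = 0.3843, v₂ = 3.4986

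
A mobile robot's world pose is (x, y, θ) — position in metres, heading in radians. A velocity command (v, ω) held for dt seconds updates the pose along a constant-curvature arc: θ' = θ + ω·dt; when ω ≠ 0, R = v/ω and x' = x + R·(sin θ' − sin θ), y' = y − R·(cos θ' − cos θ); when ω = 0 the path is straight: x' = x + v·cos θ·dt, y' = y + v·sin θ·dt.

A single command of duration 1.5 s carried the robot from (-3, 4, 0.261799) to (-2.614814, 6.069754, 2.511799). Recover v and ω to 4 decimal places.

v = 1.7500, ω = 1.5000

Δθ = 2.511799 − 0.261799 = 2.250000
ω = Δθ/dt = 2.250000/1.5 = 1.5000
R = −Δy/(cos θ' − cos θ) = 1.1667
v = R·ω = 1.1667·1.5000 = 1.7500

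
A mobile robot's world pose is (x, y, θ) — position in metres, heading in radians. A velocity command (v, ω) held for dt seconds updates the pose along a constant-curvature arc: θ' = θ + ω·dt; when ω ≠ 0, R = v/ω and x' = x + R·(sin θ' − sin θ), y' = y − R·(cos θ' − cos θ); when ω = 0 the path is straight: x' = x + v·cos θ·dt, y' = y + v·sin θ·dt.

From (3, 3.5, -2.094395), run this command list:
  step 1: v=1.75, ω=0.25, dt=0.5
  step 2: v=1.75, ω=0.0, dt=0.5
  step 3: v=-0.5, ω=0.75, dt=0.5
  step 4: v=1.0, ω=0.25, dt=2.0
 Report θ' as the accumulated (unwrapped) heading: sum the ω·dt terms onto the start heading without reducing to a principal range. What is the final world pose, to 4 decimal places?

(2.7677, 0.2248, -1.0944)

step 1: θ'=-1.9694 (R=7.0000) → pose (2.6109, 2.7169, -1.9694)
step 2: θ'=-1.9694 (straight) → pose (2.2713, 1.9105, -1.9694)
step 3: θ'=-1.5944 (R=-0.6667) → pose (2.3234, 2.1535, -1.5944)
step 4: θ'=-1.0944 (R=4.0000) → pose (2.7677, 0.2248, -1.0944)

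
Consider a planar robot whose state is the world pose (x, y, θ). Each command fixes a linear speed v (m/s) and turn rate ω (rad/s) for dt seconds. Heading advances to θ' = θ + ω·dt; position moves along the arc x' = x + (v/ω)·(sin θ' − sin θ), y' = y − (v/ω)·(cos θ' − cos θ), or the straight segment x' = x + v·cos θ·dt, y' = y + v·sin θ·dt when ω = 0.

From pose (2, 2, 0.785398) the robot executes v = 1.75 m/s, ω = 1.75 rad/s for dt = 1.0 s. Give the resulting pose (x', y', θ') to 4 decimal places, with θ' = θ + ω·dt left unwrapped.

θ' = 0.7854 + 1.75·1.0 = 2.5354
R = v/ω = 1.75/1.75 = 1.0000
x' = 2 + 1.0000·(sin 2.5354 − sin 0.7854) = 1.8626
y' = 2 − 1.0000·(cos 2.5354 − cos 0.7854) = 3.5289

(1.8626, 3.5289, 2.5354)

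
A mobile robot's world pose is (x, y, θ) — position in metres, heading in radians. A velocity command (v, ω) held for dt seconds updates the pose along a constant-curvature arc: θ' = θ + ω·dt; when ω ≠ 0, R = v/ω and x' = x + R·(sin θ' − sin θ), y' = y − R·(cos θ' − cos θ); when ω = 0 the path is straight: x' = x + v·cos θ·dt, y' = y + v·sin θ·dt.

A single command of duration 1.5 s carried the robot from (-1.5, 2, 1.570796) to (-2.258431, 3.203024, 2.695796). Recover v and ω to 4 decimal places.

Δθ = 2.695796 − 1.570796 = 1.125000
ω = Δθ/dt = 1.125000/1.5 = 0.7500
R = −Δy/(cos θ' − cos θ) = 1.3333
v = R·ω = 1.3333·0.7500 = 1.0000

v = 1.0000, ω = 0.7500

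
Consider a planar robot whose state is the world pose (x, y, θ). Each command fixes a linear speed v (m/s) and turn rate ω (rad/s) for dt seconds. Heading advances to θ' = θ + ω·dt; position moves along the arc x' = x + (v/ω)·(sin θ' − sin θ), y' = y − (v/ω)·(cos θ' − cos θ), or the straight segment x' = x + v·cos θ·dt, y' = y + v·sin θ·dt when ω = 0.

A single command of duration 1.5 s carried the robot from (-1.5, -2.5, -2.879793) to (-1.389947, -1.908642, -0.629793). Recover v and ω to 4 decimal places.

Δθ = -0.629793 − -2.879793 = 2.250000
ω = Δθ/dt = 2.250000/1.5 = 1.5000
R = −Δy/(cos θ' − cos θ) = -0.3333
v = R·ω = -0.3333·1.5000 = -0.5000

v = -0.5000, ω = 1.5000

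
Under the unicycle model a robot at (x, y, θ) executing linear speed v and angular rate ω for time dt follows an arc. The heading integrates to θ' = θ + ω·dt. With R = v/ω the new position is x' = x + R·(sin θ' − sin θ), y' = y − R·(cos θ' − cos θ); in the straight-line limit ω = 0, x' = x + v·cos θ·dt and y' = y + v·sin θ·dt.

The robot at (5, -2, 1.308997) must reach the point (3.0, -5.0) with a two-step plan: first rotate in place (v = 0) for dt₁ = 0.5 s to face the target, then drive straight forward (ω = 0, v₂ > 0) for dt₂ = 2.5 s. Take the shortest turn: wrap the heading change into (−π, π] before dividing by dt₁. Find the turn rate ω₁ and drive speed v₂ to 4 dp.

ω₁ = 5.6308, v₂ = 1.4422

heading to target = atan2(-5−-2, 3−5) = -2.1588
Δθ = wrap(-2.1588 − 1.3090) = 2.8154; ω₁ = Δθ/dt₁ = 5.6308
distance = √((3−5)² + (-5−-2)²) = 3.6056; v₂ = distance/dt₂ = 1.4422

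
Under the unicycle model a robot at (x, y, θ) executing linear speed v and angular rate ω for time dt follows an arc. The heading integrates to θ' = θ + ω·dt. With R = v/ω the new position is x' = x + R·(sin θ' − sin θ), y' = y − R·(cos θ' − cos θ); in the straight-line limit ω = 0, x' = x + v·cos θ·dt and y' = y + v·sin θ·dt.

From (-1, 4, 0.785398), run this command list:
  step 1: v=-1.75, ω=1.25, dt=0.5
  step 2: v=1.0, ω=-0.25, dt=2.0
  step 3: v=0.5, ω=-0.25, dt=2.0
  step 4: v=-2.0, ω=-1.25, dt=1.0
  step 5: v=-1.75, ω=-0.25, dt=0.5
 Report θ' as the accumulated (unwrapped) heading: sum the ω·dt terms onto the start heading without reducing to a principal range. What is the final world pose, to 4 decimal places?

step 1: θ'=1.4104 (R=-1.4000) → pose (-1.3921, 3.2336, 1.4104)
step 2: θ'=0.9104 (R=-4.0000) → pose (-0.6024, 5.0485, 0.9104)
step 3: θ'=0.4104 (R=-2.0000) → pose (0.1791, 5.6556, 0.4104)
step 4: θ'=-0.8396 (R=1.6000) → pose (-1.6502, 6.0543, -0.8396)
step 5: θ'=-0.9646 (R=7.0000) → pose (-2.1923, 6.7404, -0.9646)

(-2.1923, 6.7404, -0.9646)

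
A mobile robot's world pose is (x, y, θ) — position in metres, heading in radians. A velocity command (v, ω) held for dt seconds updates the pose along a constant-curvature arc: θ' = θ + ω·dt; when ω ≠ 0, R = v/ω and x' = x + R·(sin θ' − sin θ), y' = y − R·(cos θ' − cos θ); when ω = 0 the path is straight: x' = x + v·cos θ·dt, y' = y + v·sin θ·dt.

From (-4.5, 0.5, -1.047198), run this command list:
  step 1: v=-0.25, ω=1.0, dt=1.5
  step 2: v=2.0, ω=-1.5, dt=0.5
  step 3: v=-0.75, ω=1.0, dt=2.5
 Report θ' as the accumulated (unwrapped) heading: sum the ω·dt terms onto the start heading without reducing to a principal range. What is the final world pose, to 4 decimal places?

step 1: θ'=0.4528 (R=-0.2500) → pose (-4.8259, 0.5998, 0.4528)
step 2: θ'=-0.2972 (R=-1.3333) → pose (-3.8521, 0.6757, -0.2972)
step 3: θ'=2.2028 (R=-0.7500) → pose (-4.6769, -0.4845, 2.2028)

(-4.6769, -0.4845, 2.2028)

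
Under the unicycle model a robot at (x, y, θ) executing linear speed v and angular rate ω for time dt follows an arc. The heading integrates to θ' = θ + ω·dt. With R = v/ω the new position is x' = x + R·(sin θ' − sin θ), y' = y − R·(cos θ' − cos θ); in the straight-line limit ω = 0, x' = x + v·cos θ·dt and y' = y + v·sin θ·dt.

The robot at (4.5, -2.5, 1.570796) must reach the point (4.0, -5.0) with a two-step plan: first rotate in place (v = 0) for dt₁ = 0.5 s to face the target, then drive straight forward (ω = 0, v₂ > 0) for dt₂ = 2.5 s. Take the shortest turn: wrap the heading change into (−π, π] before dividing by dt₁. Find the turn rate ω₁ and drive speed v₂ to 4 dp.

heading to target = atan2(-5−-2.5, 4−4.5) = -1.7682
Δθ = wrap(-1.7682 − 1.5708) = 2.9442; ω₁ = Δθ/dt₁ = 5.8884
distance = √((4−4.5)² + (-5−-2.5)²) = 2.5495; v₂ = distance/dt₂ = 1.0198

ω₁ = 5.8884, v₂ = 1.0198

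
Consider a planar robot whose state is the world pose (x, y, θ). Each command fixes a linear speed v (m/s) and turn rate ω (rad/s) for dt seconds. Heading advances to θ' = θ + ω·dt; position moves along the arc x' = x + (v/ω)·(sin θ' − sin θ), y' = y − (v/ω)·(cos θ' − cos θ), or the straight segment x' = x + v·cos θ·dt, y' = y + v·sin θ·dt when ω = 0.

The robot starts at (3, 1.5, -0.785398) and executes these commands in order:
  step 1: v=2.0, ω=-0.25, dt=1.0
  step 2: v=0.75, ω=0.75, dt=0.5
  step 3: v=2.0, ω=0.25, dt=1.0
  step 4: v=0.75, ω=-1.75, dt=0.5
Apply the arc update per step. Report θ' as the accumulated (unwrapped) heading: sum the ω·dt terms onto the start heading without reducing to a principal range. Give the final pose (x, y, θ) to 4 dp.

step 1: θ'=-1.0354 (R=-8.0000) → pose (4.2237, -0.0754, -1.0354)
step 2: θ'=-0.6604 (R=1.0000) → pose (4.4703, -0.3550, -0.6604)
step 3: θ'=-0.4104 (R=8.0000) → pose (6.1860, -1.3727, -0.4104)
step 4: θ'=-1.2854 (R=-0.4286) → pose (6.4262, -1.6450, -1.2854)

(6.4262, -1.6450, -1.2854)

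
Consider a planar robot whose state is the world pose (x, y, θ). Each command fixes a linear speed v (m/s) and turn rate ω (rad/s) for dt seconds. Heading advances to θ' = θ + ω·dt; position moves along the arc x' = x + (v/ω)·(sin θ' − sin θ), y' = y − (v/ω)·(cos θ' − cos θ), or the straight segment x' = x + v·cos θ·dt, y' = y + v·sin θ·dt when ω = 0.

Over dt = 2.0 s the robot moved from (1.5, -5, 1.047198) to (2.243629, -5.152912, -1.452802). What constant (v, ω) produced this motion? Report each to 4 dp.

Δθ = -1.452802 − 1.047198 = -2.500000
ω = Δθ/dt = -2.500000/2.0 = -1.2500
R = Δx/(sin θ' − sin θ) = -0.4000
v = R·ω = -0.4000·-1.2500 = 0.5000

v = 0.5000, ω = -1.2500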